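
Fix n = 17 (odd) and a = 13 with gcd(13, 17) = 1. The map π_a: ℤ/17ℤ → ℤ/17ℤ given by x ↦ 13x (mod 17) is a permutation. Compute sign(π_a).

Start at x=13: 13 → 16 → 4 → 1 → 13 (one orbit).
π_13 has 5 disjoint cycles with lengths [4, 4, 4, 4, 1] on {0,…,16}.
sign(π) = (−1)^{n − #cycles} = (−1)^{17−5} = (−1)^12 = +1.

+1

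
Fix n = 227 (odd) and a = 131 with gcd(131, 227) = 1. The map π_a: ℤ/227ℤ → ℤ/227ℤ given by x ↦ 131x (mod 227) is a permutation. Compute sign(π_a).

+1

Trace 134: π^k(134) = [134, 75, 64, 212, 78, 3, 166] for k=0..6.
Decompose π into cycles: lengths [113, 113, 1] (3 cycles, including the fixed point 0).
3 cycles on 227: each ℓ→(−1)^(ℓ−1), product (−1)^224 = +1.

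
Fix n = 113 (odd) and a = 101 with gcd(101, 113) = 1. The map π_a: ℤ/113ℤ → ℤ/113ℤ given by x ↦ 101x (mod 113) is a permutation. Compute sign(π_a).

Orbit of 34 under x↦101x: [34, 44, 37, 8, 17, 22, 75]… (length divides ord_113(101)).
The orbit structure of x ↦ 101x mod 113: 2 orbits of sizes [112, 1].
113 − 2 = 111 transpositions; sign(π) = (−1)^111 = -1.

-1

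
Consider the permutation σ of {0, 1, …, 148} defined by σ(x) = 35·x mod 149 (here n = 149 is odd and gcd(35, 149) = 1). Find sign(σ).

+1

Trace 96: π^k(96) = [96, 82, 39, 24, 95, 47, 6] for k=0..6.
Decompose π into cycles: lengths [74, 74, 1] (3 cycles, including the fixed point 0).
3 cycles on 149: each ℓ→(−1)^(ℓ−1), product (−1)^146 = +1.
Check: (35/149) = +1 by Zolotarev.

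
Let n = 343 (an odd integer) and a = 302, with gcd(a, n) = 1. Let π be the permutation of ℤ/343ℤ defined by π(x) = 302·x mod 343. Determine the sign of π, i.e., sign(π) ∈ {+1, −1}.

Start at x=225: 225 → 36 → 239 → 148 → 106 → 113 → 169 → … (one orbit).
π_302 has 19 disjoint cycles with lengths [49, 49, 49, 49, 49, 49, 7, 7, 7, 7, 7, 7, 1, 1, 1, 1, 1, 1, 1] on {0,…,342}.
343 − 19 = 324 transpositions; sign(π) = (−1)^324 = +1.
(302|343)_J = +1 (Zolotarev's lemma cross-check).

+1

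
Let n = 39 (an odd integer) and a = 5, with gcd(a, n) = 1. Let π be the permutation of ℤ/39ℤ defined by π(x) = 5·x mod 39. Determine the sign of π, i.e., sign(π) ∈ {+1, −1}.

Trace 5: π^k(5) = [5, 25, 8, 1] for k=0..3.
11 cycles of lengths [4, 4, 4, 4, 4, 4, 4, 4, 4, 2, 1].
Σ(ℓ_i−1) = 39−11 = 28; sign = (−1)^28 = +1.
Check: (5/39) = +1 by Zolotarev.

+1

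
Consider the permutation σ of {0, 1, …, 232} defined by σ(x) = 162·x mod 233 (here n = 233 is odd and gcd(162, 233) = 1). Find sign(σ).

+1

Start at x=51: 51 → 107 → 92 → 225 → 102 → 214 → 184 → … (one orbit).
Cycle lengths of π_162 on ℤ/233ℤ: [58, 58, 58, 58, 1]; 5 cycles in total.
With 5 cycles on 233 points, sign = (−1)^{233−5} = +1.
The Jacobi symbol (162|233) = +1 (Zolotarev) agrees.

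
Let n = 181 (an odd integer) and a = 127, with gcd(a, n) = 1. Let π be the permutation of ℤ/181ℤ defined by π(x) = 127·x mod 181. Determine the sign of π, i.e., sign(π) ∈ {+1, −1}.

Trace 68: π^k(68) = [68, 129, 93, 46, 50, 15, 95] for k=0..6.
Decompose π into cycles: lengths [180, 1] (2 cycles, including the fixed point 0).
181 − 2 = 179 transpositions; sign(π) = (−1)^179 = -1.

-1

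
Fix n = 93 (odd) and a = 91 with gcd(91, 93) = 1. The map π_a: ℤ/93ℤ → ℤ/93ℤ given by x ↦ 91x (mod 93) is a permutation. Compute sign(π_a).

-1

Trace 16: π^k(16) = [16, 61, 64, 58, 70, 46, 1] for k=0..6.
π_91 has 12 disjoint cycles with lengths [10, 10, 10, 10, 10, 10, 10, 10, 10, 1, 1, 1] on {0,…,92}.
n − c = 93 − 12 = 81; sign = (−1)^81 = -1.
The Jacobi symbol (91|93) = -1 (Zolotarev) agrees.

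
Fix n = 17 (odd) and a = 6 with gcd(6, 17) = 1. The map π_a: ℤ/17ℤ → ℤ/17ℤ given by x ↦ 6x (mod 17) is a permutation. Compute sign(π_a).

-1

Start at x=15: 15 → 5 → 13 → 10 → 9 → 3 → 1 → … (one orbit).
The orbit structure of x ↦ 6x mod 17: 2 orbits of sizes [16, 1].
17 − 2 = 15 transpositions; sign(π) = (−1)^15 = -1.
Check: (6/17) = -1 by Zolotarev.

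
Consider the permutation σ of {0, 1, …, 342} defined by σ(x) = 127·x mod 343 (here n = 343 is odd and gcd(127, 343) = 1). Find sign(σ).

+1

Trace 134: π^k(134) = [134, 211, 43, 316, 1, 127, 8] for k=0..6.
19 cycles of lengths [49, 49, 49, 49, 49, 49, 7, 7, 7, 7, 7, 7, 1, 1, 1, 1, 1, 1, 1].
Σ(ℓ_i−1) = 343−19 = 324; sign = (−1)^324 = +1.
Zolotarev: (127|343) = +1, matching the cycle-count sign.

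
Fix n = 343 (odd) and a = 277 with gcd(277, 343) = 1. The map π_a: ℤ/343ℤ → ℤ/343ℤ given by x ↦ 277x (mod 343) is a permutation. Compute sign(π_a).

+1

Start at x=340: 340 → 198 → 309 → 186 → 72 → 50 → 130 → … (one orbit).
Cycle lengths of π_277 on ℤ/343ℤ: [147, 147, 21, 21, 3, 3, 1]; 7 cycles in total.
343 − 7 = 336 transpositions; sign(π) = (−1)^336 = +1.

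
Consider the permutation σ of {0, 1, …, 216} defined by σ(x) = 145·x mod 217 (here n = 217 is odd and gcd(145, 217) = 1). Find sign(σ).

Start at x=145: 145 → 193 → 209 → 142 → 192 → 64 → 166 → … (one orbit).
Cycle lengths of π_145 on ℤ/217ℤ: [30, 30, 30, 30, 30, 30, 30, 6, 1]; 9 cycles in total.
n − c = 217 − 9 = 208; sign = (−1)^208 = +1.

+1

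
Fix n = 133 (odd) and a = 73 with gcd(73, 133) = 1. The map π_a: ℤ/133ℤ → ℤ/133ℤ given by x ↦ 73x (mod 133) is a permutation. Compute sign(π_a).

-1

Orbit of 47 under x↦73x: [47, 106, 24, 23, 83, 74, 82]… (length divides ord_133(73)).
Cycle lengths of π_73 on ℤ/133ℤ: [18, 18, 18, 18, 18, 18, 9, 9, 6, 1]; 10 cycles in total.
10 cycles on 133: each ℓ→(−1)^(ℓ−1), product (−1)^123 = -1.
Via Zolotarev, sign(π_{73}) = (73|133) = -1.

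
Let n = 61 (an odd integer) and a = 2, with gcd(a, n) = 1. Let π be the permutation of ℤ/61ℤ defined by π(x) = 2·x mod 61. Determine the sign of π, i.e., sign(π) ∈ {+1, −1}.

Trace 58: π^k(58) = [58, 55, 49, 37, 13, 26, 52] for k=0..6.
Cycle lengths of π_2 on ℤ/61ℤ: [60, 1]; 2 cycles in total.
Σ(ℓ_i−1) = 61−2 = 59; sign = (−1)^59 = -1.
The Jacobi symbol (2|61) = -1 (Zolotarev) agrees.

-1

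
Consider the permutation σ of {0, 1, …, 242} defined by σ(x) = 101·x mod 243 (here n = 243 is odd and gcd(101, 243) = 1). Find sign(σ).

-1

Trace 157: π^k(157) = [157, 62, 187, 176, 37, 92, 58] for k=0..6.
π_101 has 6 disjoint cycles with lengths [162, 54, 18, 6, 2, 1] on {0,…,242}.
sign(π) = (−1)^{n − #cycles} = (−1)^{243−6} = (−1)^237 = -1.
Via Zolotarev, sign(π_{101}) = (101|243) = -1.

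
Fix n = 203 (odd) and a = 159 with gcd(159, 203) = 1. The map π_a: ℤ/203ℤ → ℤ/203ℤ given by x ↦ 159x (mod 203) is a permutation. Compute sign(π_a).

+1

Trace 183: π^k(183) = [183, 68, 53, 104, 93, 171, 190] for k=0..6.
5 cycles of lengths [84, 84, 28, 6, 1].
5 cycles on 203: each ℓ→(−1)^(ℓ−1), product (−1)^198 = +1.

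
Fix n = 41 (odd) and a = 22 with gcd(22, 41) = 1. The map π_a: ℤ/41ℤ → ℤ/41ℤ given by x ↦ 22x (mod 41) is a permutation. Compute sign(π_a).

Start at x=29: 29 → 23 → 14 → 21 → 11 → 37 → 35 → … (one orbit).
Cycle type of π: 40 + 1; total 2 cycles.
sign(π) = (−1)^{n − #cycles} = (−1)^{41−2} = (−1)^39 = -1.

-1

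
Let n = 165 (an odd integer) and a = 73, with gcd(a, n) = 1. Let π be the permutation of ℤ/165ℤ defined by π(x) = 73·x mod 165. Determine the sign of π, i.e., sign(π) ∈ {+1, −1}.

+1

Orbit of 34 under x↦73x: [34, 7, 16, 13, 124, 142, 136]… (length divides ord_165(73)).
15 cycles of lengths [20, 20, 20, 20, 20, 20, 10, 10, 10, 4, 4, 4, 1, 1, 1].
15 cycles on 165: each ℓ→(−1)^(ℓ−1), product (−1)^150 = +1.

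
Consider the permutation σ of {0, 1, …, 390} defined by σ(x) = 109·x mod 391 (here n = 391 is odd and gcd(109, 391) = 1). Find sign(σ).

Orbit of 308 under x↦109x: [308, 337, 370, 57, 348, 5, 154]… (length divides ord_391(109)).
π_109 has 5 disjoint cycles with lengths [176, 176, 22, 16, 1] on {0,…,390}.
With 5 cycles on 391 points, sign = (−1)^{391−5} = +1.

+1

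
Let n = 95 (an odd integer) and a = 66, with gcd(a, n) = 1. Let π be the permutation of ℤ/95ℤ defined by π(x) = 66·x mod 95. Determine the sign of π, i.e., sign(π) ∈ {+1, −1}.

+1

Start at x=11: 11 → 61 → 36 → 1 → 66 → 81 → 26 → … (one orbit).
Decompose π into cycles: lengths [9, 9, 9, 9, 9, 9, 9, 9, 9, 9, 1, 1, 1, 1, 1] (15 cycles, including the fixed point 0).
sign(π) = (−1)^{n − #cycles} = (−1)^{95−15} = (−1)^80 = +1.
Check: (66/95) = +1 by Zolotarev.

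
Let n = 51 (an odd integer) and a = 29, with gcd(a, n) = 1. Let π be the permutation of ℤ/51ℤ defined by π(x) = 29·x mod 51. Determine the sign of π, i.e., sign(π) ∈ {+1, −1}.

+1

Orbit of 4 under x↦29x: [4, 14, 49, 44, 1, 29, 25]… (length divides ord_51(29)).
Cycle type of π: 16×3 + 2 + 1; total 5 cycles.
With 5 cycles on 51 points, sign = (−1)^{51−5} = +1.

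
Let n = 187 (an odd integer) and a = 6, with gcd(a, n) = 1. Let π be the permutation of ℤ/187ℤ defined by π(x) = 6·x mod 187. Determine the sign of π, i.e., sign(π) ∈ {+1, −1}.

Orbit of 96 under x↦6x: [96, 15, 90, 166, 61, 179, 139]… (length divides ord_187(6)).
5 cycles of lengths [80, 80, 16, 10, 1].
187 − 5 = 182 transpositions; sign(π) = (−1)^182 = +1.
Zolotarev: (6|187) = +1, matching the cycle-count sign.

+1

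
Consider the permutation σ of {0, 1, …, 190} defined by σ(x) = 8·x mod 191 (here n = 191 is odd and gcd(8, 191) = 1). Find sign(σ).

+1

Trace 163: π^k(163) = [163, 158, 118, 180, 103, 60, 98] for k=0..6.
The orbit structure of x ↦ 8x mod 191: 3 orbits of sizes [95, 95, 1].
With 3 cycles on 191 points, sign = (−1)^{191−3} = +1.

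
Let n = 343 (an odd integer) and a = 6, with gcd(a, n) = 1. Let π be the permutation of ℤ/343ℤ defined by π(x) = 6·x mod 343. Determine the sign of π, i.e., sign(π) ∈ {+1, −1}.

-1

Start at x=302: 302 → 97 → 239 → 62 → 29 → 174 → 15 → … (one orbit).
Cycle type of π: 98×3 + 14×3 + 2×3 + 1; total 10 cycles.
10 cycles on 343: each ℓ→(−1)^(ℓ−1), product (−1)^333 = -1.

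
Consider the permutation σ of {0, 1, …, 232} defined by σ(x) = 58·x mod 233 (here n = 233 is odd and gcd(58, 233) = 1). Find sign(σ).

Start at x=64: 64 → 217 → 4 → 232 → 175 → 131 → 142 → … (one orbit).
Cycle type of π: 58×4 + 1; total 5 cycles.
With 5 cycles on 233 points, sign = (−1)^{233−5} = +1.
Check: (58/233) = +1 by Zolotarev.

+1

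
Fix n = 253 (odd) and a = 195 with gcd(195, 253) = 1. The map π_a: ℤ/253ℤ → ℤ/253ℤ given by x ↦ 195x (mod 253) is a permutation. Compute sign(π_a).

Trace 106: π^k(106) = [106, 177, 107, 119, 182, 70, 241] for k=0..6.
π_195 has 5 disjoint cycles with lengths [110, 110, 22, 10, 1] on {0,…,252}.
n − c = 253 − 5 = 248; sign = (−1)^248 = +1.
The Jacobi symbol (195|253) = +1 (Zolotarev) agrees.

+1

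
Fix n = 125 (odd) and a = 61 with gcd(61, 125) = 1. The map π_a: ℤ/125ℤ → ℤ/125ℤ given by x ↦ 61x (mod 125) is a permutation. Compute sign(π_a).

+1

Trace 106: π^k(106) = [106, 91, 51, 111, 21, 31, 16] for k=0..6.
π_61 has 13 disjoint cycles with lengths [25, 25, 25, 25, 5, 5, 5, 5, 1, 1, 1, 1, 1] on {0,…,124}.
sign(π) = (−1)^{n − #cycles} = (−1)^{125−13} = (−1)^112 = +1.
The Jacobi symbol (61|125) = +1 (Zolotarev) agrees.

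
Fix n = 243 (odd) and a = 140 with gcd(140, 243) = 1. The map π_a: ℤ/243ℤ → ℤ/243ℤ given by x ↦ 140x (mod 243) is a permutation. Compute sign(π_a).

Start at x=116: 116 → 202 → 92 → 1 → 140 → 160 → 44 → … (one orbit).
6 cycles of lengths [162, 54, 18, 6, 2, 1].
With 6 cycles on 243 points, sign = (−1)^{243−6} = -1.
Via Zolotarev, sign(π_{140}) = (140|243) = -1.

-1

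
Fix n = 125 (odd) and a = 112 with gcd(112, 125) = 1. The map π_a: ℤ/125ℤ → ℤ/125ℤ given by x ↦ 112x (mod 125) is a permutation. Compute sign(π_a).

Trace 4: π^k(4) = [4, 73, 51, 87, 119, 78, 111] for k=0..6.
Decompose π into cycles: lengths [100, 20, 4, 1] (4 cycles, including the fixed point 0).
4 cycles on 125: each ℓ→(−1)^(ℓ−1), product (−1)^121 = -1.

-1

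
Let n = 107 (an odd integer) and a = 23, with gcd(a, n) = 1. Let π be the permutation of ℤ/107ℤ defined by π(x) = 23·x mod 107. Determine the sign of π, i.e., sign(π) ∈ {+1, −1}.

+1

Start at x=14: 14 → 1 → 23 → 101 → 76 → 36 → 79 → … (one orbit).
3 cycles of lengths [53, 53, 1].
107 − 3 = 104 transpositions; sign(π) = (−1)^104 = +1.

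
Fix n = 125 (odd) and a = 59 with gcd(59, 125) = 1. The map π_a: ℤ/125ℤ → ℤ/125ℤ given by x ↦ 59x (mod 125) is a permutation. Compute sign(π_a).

+1

Trace 44: π^k(44) = [44, 96, 39, 51, 9, 31, 79] for k=0..6.
The orbit structure of x ↦ 59x mod 125: 7 orbits of sizes [50, 50, 10, 10, 2, 2, 1].
7 cycles on 125: each ℓ→(−1)^(ℓ−1), product (−1)^118 = +1.
(59|125)_J = +1 (Zolotarev's lemma cross-check).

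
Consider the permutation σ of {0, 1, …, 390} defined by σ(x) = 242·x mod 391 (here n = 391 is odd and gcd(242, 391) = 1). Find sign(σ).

+1

Trace 1: π^k(1) = [1, 242, 305, 302, 358, 225, 101] for k=0..6.
The orbit structure of x ↦ 242x mod 391: 15 orbits of sizes [44, 44, 44, 44, 44, 44, 44, 44, 11, 11, 4, 4, 4, 4, 1].
Σ(ℓ_i−1) = 391−15 = 376; sign = (−1)^376 = +1.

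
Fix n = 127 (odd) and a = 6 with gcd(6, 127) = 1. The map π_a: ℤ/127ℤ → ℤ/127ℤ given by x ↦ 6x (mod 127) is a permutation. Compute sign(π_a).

Start at x=60: 60 → 106 → 1 → 6 → 36 → 89 → 26 → … (one orbit).
2 cycles of lengths [126, 1].
sign(π) = (−1)^{n − #cycles} = (−1)^{127−2} = (−1)^125 = -1.

-1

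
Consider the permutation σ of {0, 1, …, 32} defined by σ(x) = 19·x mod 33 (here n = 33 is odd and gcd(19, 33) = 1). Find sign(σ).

Orbit of 7 under x↦19x: [7, 1, 19, 31, 28, 4, 10]… (length divides ord_33(19)).
Cycle lengths of π_19 on ℤ/33ℤ: [10, 10, 10, 1, 1, 1]; 6 cycles in total.
6 cycles on 33: each ℓ→(−1)^(ℓ−1), product (−1)^27 = -1.
Check: (19/33) = -1 by Zolotarev.

-1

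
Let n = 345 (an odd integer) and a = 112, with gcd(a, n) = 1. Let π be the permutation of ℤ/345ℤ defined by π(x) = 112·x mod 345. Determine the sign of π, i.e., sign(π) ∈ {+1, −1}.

Start at x=121: 121 → 97 → 169 → 298 → 256 → 37 → 4 → … (one orbit).
Decompose π into cycles: lengths [44, 44, 44, 44, 44, 44, 22, 22, 22, 4, 4, 4, 1, 1, 1] (15 cycles, including the fixed point 0).
Σ(ℓ_i−1) = 345−15 = 330; sign = (−1)^330 = +1.
The Jacobi symbol (112|345) = +1 (Zolotarev) agrees.

+1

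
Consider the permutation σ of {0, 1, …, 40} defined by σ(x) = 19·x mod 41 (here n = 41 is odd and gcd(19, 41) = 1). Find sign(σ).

-1

Start at x=36: 36 → 28 → 40 → 22 → 8 → 29 → 18 → … (one orbit).
Decompose π into cycles: lengths [40, 1] (2 cycles, including the fixed point 0).
Σ(ℓ_i−1) = 41−2 = 39; sign = (−1)^39 = -1.
Via Zolotarev, sign(π_{19}) = (19|41) = -1.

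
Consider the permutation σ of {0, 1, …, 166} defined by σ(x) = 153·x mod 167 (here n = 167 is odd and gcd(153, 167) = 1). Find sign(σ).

-1

Trace 121: π^k(121) = [121, 143, 2, 139, 58, 23, 12] for k=0..6.
The orbit structure of x ↦ 153x mod 167: 2 orbits of sizes [166, 1].
2 cycles on 167: each ℓ→(−1)^(ℓ−1), product (−1)^165 = -1.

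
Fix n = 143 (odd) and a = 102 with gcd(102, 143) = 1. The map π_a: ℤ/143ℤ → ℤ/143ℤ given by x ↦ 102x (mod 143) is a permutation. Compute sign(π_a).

-1

Start at x=70: 70 → 133 → 124 → 64 → 93 → 48 → 34 → … (one orbit).
Cycle lengths of π_102 on ℤ/143ℤ: [60, 60, 12, 5, 5, 1]; 6 cycles in total.
sign(π) = (−1)^{n − #cycles} = (−1)^{143−6} = (−1)^137 = -1.
Via Zolotarev, sign(π_{102}) = (102|143) = -1.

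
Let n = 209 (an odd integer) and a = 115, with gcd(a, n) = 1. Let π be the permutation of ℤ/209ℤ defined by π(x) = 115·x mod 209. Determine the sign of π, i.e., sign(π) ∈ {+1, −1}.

Orbit of 191 under x↦115x: [191, 20, 1, 115, 58]… (length divides ord_209(115)).
Cycle type of π: 5×38 + 1×19; total 57 cycles.
Σ(ℓ_i−1) = 209−57 = 152; sign = (−1)^152 = +1.

+1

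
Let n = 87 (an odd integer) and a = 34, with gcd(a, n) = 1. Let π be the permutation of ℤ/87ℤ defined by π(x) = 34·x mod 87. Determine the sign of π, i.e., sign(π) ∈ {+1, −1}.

+1

Orbit of 13 under x↦34x: [13, 7, 64, 1, 34, 25, 67]… (length divides ord_87(34)).
The orbit structure of x ↦ 34x mod 87: 9 orbits of sizes [14, 14, 14, 14, 14, 14, 1, 1, 1].
Σ(ℓ_i−1) = 87−9 = 78; sign = (−1)^78 = +1.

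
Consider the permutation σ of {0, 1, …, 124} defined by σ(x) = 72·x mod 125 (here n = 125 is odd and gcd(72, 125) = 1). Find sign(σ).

-1

Start at x=104: 104 → 113 → 11 → 42 → 24 → 103 → 41 → … (one orbit).
Cycle lengths of π_72 on ℤ/125ℤ: [100, 20, 4, 1]; 4 cycles in total.
4 cycles on 125: each ℓ→(−1)^(ℓ−1), product (−1)^121 = -1.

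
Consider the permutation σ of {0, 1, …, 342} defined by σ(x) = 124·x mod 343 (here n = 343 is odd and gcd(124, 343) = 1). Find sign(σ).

-1

Trace 107: π^k(107) = [107, 234, 204, 257, 312, 272, 114] for k=0..6.
The orbit structure of x ↦ 124x mod 343: 4 orbits of sizes [294, 42, 6, 1].
n − c = 343 − 4 = 339; sign = (−1)^339 = -1.
Check: (124/343) = -1 by Zolotarev.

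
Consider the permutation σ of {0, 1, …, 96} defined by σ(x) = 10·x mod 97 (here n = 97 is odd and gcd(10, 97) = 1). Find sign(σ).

-1

Trace 50: π^k(50) = [50, 15, 53, 45, 62, 38, 89] for k=0..6.
Cycle lengths of π_10 on ℤ/97ℤ: [96, 1]; 2 cycles in total.
With 2 cycles on 97 points, sign = (−1)^{97−2} = -1.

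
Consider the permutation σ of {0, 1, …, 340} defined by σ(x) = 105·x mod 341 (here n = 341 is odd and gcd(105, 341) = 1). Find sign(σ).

+1

Trace 1: π^k(1) = [1, 105, 113, 271, 152, 274, 126] for k=0..6.
π_105 has 13 disjoint cycles with lengths [30, 30, 30, 30, 30, 30, 30, 30, 30, 30, 30, 10, 1] on {0,…,340}.
sign(π) = (−1)^{n − #cycles} = (−1)^{341−13} = (−1)^328 = +1.
Check: (105/341) = +1 by Zolotarev.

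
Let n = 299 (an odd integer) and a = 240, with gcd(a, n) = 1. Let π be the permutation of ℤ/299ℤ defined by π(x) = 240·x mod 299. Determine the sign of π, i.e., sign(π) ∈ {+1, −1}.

+1

Start at x=229: 229 → 243 → 15 → 12 → 189 → 211 → 109 → … (one orbit).
The orbit structure of x ↦ 240x mod 299: 5 orbits of sizes [132, 132, 22, 12, 1].
sign(π) = (−1)^{n − #cycles} = (−1)^{299−5} = (−1)^294 = +1.
Check: (240/299) = +1 by Zolotarev.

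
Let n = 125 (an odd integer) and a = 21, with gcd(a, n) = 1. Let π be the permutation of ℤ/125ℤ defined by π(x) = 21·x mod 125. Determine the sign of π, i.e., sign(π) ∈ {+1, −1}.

+1

Start at x=76: 76 → 96 → 16 → 86 → 56 → 51 → 71 → … (one orbit).
Cycle lengths of π_21 on ℤ/125ℤ: [25, 25, 25, 25, 5, 5, 5, 5, 1, 1, 1, 1, 1]; 13 cycles in total.
13 cycles on 125: each ℓ→(−1)^(ℓ−1), product (−1)^112 = +1.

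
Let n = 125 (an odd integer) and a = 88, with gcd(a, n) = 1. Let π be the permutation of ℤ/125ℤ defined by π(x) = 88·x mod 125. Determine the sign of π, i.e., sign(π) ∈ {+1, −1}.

Start at x=62: 62 → 81 → 3 → 14 → 107 → 41 → 108 → … (one orbit).
π_88 has 4 disjoint cycles with lengths [100, 20, 4, 1] on {0,…,124}.
Σ(ℓ_i−1) = 125−4 = 121; sign = (−1)^121 = -1.
Check: (88/125) = -1 by Zolotarev.

-1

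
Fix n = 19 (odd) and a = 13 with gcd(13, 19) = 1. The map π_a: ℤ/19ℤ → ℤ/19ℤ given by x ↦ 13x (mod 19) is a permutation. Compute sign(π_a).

-1

Trace 12: π^k(12) = [12, 4, 14, 11, 10, 16, 18] for k=0..6.
2 cycles of lengths [18, 1].
2 cycles on 19: each ℓ→(−1)^(ℓ−1), product (−1)^17 = -1.
The Jacobi symbol (13|19) = -1 (Zolotarev) agrees.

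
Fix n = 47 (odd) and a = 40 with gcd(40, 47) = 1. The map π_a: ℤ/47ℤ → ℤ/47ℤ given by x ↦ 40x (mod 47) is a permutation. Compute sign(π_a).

Start at x=41: 41 → 42 → 35 → 37 → 23 → 27 → 46 → … (one orbit).
The orbit structure of x ↦ 40x mod 47: 2 orbits of sizes [46, 1].
n − c = 47 − 2 = 45; sign = (−1)^45 = -1.
The Jacobi symbol (40|47) = -1 (Zolotarev) agrees.

-1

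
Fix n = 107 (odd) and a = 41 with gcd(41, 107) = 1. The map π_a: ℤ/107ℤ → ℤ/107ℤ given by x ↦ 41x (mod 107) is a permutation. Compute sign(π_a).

+1

Trace 57: π^k(57) = [57, 90, 52, 99, 100, 34, 3] for k=0..6.
The orbit structure of x ↦ 41x mod 107: 3 orbits of sizes [53, 53, 1].
With 3 cycles on 107 points, sign = (−1)^{107−3} = +1.
Zolotarev: (41|107) = +1, matching the cycle-count sign.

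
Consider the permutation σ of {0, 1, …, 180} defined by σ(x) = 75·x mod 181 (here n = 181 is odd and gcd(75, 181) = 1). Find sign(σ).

Trace 102: π^k(102) = [102, 48, 161, 129, 82, 177, 62] for k=0..6.
Decompose π into cycles: lengths [45, 45, 45, 45, 1] (5 cycles, including the fixed point 0).
sign(π) = (−1)^{n − #cycles} = (−1)^{181−5} = (−1)^176 = +1.

+1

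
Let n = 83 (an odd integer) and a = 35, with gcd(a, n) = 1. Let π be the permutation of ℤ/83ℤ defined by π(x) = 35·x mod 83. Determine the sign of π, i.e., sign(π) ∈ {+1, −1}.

Start at x=24: 24 → 10 → 18 → 49 → 55 → 16 → 62 → … (one orbit).
Decompose π into cycles: lengths [82, 1] (2 cycles, including the fixed point 0).
83 − 2 = 81 transpositions; sign(π) = (−1)^81 = -1.

-1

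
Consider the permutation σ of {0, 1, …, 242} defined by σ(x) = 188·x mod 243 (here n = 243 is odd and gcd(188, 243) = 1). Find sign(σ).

Orbit of 82 under x↦188x: [82, 107, 190, 242, 55, 134, 163]… (length divides ord_243(188)).
Cycle lengths of π_188 on ℤ/243ℤ: [18, 18, 18, 18, 18, 18, 18, 18, 18, 6, 6, 6, 6, 6, 6, 6, 6, 6, 2, 2, 2, 2, 2, 2, 2, 2, 2, 2, 2, 2, 2, 1]; 32 cycles in total.
With 32 cycles on 243 points, sign = (−1)^{243−32} = -1.
Check: (188/243) = -1 by Zolotarev.

-1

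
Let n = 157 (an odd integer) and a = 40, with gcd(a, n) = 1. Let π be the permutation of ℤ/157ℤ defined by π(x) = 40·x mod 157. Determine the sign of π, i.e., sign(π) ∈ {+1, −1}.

+1

Trace 12: π^k(12) = [12, 9, 46, 113, 124, 93, 109] for k=0..6.
Decompose π into cycles: lengths [39, 39, 39, 39, 1] (5 cycles, including the fixed point 0).
Σ(ℓ_i−1) = 157−5 = 152; sign = (−1)^152 = +1.
Check: (40/157) = +1 by Zolotarev.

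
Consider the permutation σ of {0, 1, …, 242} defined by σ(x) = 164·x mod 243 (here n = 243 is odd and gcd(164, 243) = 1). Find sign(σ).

-1

Orbit of 188 under x↦164x: [188, 214, 104, 46, 11, 103, 125]… (length divides ord_243(164)).
The orbit structure of x ↦ 164x mod 243: 6 orbits of sizes [162, 54, 18, 6, 2, 1].
Σ(ℓ_i−1) = 243−6 = 237; sign = (−1)^237 = -1.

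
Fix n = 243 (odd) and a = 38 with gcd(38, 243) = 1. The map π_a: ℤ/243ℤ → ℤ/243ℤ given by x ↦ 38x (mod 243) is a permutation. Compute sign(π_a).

-1

Orbit of 16 under x↦38x: [16, 122, 19, 236, 220, 98, 79]… (length divides ord_243(38)).
6 cycles of lengths [162, 54, 18, 6, 2, 1].
6 cycles on 243: each ℓ→(−1)^(ℓ−1), product (−1)^237 = -1.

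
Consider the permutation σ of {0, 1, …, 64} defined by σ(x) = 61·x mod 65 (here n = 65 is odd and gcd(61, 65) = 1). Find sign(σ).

Start at x=61: 61 → 16 → 1 → 61 (one orbit).
Cycle lengths of π_61 on ℤ/65ℤ: [3, 3, 3, 3, 3, 3, 3, 3, 3, 3, 3, 3, 3, 3, 3, 3, 3, 3, 3, 3, 1, 1, 1, 1, 1]; 25 cycles in total.
65 − 25 = 40 transpositions; sign(π) = (−1)^40 = +1.
Zolotarev: (61|65) = +1, matching the cycle-count sign.

+1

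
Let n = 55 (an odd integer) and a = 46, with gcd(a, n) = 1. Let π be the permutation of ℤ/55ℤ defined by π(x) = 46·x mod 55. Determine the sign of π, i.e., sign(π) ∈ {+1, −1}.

-1

Orbit of 1 under x↦46x: [1, 46, 26, 41, 16, 21, 31]… (length divides ord_55(46)).
π_46 has 10 disjoint cycles with lengths [10, 10, 10, 10, 10, 1, 1, 1, 1, 1] on {0,…,54}.
With 10 cycles on 55 points, sign = (−1)^{55−10} = -1.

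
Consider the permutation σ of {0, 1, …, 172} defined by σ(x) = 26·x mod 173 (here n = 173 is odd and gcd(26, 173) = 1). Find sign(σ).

Orbit of 89 under x↦26x: [89, 65, 133, 171, 121, 32, 140]… (length divides ord_173(26)).
The orbit structure of x ↦ 26x mod 173: 2 orbits of sizes [172, 1].
sign(π) = (−1)^{n − #cycles} = (−1)^{173−2} = (−1)^171 = -1.
The Jacobi symbol (26|173) = -1 (Zolotarev) agrees.

-1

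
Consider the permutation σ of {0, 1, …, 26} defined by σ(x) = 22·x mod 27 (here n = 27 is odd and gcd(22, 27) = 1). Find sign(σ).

Start at x=7: 7 → 19 → 13 → 16 → 1 → 22 → 25 → … (one orbit).
Cycle lengths of π_22 on ℤ/27ℤ: [9, 9, 3, 3, 1, 1, 1]; 7 cycles in total.
Σ(ℓ_i−1) = 27−7 = 20; sign = (−1)^20 = +1.
Via Zolotarev, sign(π_{22}) = (22|27) = +1.

+1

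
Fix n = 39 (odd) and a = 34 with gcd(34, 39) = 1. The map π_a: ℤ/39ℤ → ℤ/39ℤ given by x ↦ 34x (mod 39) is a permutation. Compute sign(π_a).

Orbit of 1 under x↦34x: [1, 34, 25, 31]… (length divides ord_39(34)).
Decompose π into cycles: lengths [4, 4, 4, 4, 4, 4, 4, 4, 4, 1, 1, 1] (12 cycles, including the fixed point 0).
n − c = 39 − 12 = 27; sign = (−1)^27 = -1.
The Jacobi symbol (34|39) = -1 (Zolotarev) agrees.

-1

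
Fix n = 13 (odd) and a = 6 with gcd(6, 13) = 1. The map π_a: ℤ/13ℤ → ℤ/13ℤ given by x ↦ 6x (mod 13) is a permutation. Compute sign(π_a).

-1

Orbit of 1 under x↦6x: [1, 6, 10, 8, 9, 2, 12]… (length divides ord_13(6)).
Decompose π into cycles: lengths [12, 1] (2 cycles, including the fixed point 0).
n − c = 13 − 2 = 11; sign = (−1)^11 = -1.
Via Zolotarev, sign(π_{6}) = (6|13) = -1.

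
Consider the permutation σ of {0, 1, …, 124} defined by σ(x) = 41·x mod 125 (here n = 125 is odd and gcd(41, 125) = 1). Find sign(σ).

Orbit of 46 under x↦41x: [46, 11, 76, 116, 6, 121, 86]… (length divides ord_125(41)).
13 cycles of lengths [25, 25, 25, 25, 5, 5, 5, 5, 1, 1, 1, 1, 1].
With 13 cycles on 125 points, sign = (−1)^{125−13} = +1.
The Jacobi symbol (41|125) = +1 (Zolotarev) agrees.

+1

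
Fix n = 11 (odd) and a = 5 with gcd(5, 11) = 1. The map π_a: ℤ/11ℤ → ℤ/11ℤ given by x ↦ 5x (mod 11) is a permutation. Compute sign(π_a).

+1

Orbit of 1 under x↦5x: [1, 5, 3, 4, 9]… (length divides ord_11(5)).
π_5 has 3 disjoint cycles with lengths [5, 5, 1] on {0,…,10}.
Σ(ℓ_i−1) = 11−3 = 8; sign = (−1)^8 = +1.
Zolotarev: (5|11) = +1, matching the cycle-count sign.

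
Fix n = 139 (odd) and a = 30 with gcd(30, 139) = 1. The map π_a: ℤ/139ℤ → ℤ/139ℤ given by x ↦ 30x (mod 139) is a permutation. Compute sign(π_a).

Trace 44: π^k(44) = [44, 69, 124, 106, 122, 46, 129] for k=0..6.
The orbit structure of x ↦ 30x mod 139: 3 orbits of sizes [69, 69, 1].
With 3 cycles on 139 points, sign = (−1)^{139−3} = +1.
The Jacobi symbol (30|139) = +1 (Zolotarev) agrees.

+1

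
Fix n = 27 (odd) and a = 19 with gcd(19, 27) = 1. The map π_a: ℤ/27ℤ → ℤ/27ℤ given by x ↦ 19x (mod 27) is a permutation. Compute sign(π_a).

Start at x=19: 19 → 10 → 1 → 19 (one orbit).
π_19 has 15 disjoint cycles with lengths [3, 3, 3, 3, 3, 3, 1, 1, 1, 1, 1, 1, 1, 1, 1] on {0,…,26}.
15 cycles on 27: each ℓ→(−1)^(ℓ−1), product (−1)^12 = +1.

+1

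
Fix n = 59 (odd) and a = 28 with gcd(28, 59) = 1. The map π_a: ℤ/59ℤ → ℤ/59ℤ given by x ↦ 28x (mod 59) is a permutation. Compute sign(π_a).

+1

Orbit of 53 under x↦28x: [53, 9, 16, 35, 36, 5, 22]… (length divides ord_59(28)).
Cycle lengths of π_28 on ℤ/59ℤ: [29, 29, 1]; 3 cycles in total.
Σ(ℓ_i−1) = 59−3 = 56; sign = (−1)^56 = +1.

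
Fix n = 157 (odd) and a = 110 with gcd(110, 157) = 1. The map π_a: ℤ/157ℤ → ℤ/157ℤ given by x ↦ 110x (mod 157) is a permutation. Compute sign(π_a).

Trace 105: π^k(105) = [105, 89, 56, 37, 145, 93, 25] for k=0..6.
π_110 has 3 disjoint cycles with lengths [78, 78, 1] on {0,…,156}.
With 3 cycles on 157 points, sign = (−1)^{157−3} = +1.

+1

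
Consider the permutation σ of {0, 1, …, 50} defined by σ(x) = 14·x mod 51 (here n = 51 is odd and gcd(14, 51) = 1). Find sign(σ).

Start at x=16: 16 → 20 → 25 → 44 → 4 → 5 → 19 → … (one orbit).
π_14 has 5 disjoint cycles with lengths [16, 16, 16, 2, 1] on {0,…,50}.
n − c = 51 − 5 = 46; sign = (−1)^46 = +1.
Check: (14/51) = +1 by Zolotarev.

+1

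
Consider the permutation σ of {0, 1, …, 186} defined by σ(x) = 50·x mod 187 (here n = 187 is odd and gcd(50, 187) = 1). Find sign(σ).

Start at x=1: 1 → 50 → 69 → 84 → 86 → 186 → 137 → … (one orbit).
Cycle lengths of π_50 on ℤ/187ℤ: [10, 10, 10, 10, 10, 10, 10, 10, 10, 10, 10, 10, 10, 10, 10, 10, 10, 2, 2, 2, 2, 2, 2, 2, 2, 1]; 26 cycles in total.
187 − 26 = 161 transpositions; sign(π) = (−1)^161 = -1.

-1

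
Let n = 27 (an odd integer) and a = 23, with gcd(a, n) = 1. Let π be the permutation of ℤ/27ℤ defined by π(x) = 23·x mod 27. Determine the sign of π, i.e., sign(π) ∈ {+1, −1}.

Start at x=14: 14 → 25 → 8 → 22 → 20 → 1 → 23 → … (one orbit).
Cycle type of π: 18 + 6 + 2 + 1; total 4 cycles.
27 − 4 = 23 transpositions; sign(π) = (−1)^23 = -1.
The Jacobi symbol (23|27) = -1 (Zolotarev) agrees.

-1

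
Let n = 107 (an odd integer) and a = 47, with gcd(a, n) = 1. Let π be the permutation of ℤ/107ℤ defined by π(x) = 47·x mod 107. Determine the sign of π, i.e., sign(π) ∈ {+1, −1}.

+1

Trace 57: π^k(57) = [57, 4, 81, 62, 25, 105, 13] for k=0..6.
3 cycles of lengths [53, 53, 1].
n − c = 107 − 3 = 104; sign = (−1)^104 = +1.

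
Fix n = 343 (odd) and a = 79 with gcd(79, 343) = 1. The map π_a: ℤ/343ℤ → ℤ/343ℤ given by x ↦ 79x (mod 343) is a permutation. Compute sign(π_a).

Trace 99: π^k(99) = [99, 275, 116, 246, 226, 18, 50] for k=0..6.
31 cycles of lengths [21, 21, 21, 21, 21, 21, 21, 21, 21, 21, 21, 21, 21, 21, 3, 3, 3, 3, 3, 3, 3, 3, 3, 3, 3, 3, 3, 3, 3, 3, 1].
With 31 cycles on 343 points, sign = (−1)^{343−31} = +1.
Zolotarev: (79|343) = +1, matching the cycle-count sign.

+1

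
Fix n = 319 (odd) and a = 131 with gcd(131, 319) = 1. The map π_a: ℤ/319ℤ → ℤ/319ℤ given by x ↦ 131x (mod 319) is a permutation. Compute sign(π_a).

Start at x=21: 21 → 199 → 230 → 144 → 43 → 210 → 76 → … (one orbit).
π_131 has 17 disjoint cycles with lengths [28, 28, 28, 28, 28, 28, 28, 28, 28, 28, 28, 2, 2, 2, 2, 2, 1] on {0,…,318}.
n − c = 319 − 17 = 302; sign = (−1)^302 = +1.

+1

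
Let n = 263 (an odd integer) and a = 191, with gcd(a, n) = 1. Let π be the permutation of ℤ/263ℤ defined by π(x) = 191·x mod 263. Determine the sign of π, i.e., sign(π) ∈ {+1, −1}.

Orbit of 140 under x↦191x: [140, 177, 143, 224, 178, 71, 148]… (length divides ord_263(191)).
2 cycles of lengths [262, 1].
With 2 cycles on 263 points, sign = (−1)^{263−2} = -1.
Zolotarev: (191|263) = -1, matching the cycle-count sign.

-1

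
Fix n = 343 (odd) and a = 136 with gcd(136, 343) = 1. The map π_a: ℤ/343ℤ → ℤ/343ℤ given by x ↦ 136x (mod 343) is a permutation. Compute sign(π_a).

Trace 114: π^k(114) = [114, 69, 123, 264, 232, 339, 142] for k=0..6.
π_136 has 4 disjoint cycles with lengths [294, 42, 6, 1] on {0,…,342}.
sign(π) = (−1)^{n − #cycles} = (−1)^{343−4} = (−1)^339 = -1.
(136|343)_J = -1 (Zolotarev's lemma cross-check).

-1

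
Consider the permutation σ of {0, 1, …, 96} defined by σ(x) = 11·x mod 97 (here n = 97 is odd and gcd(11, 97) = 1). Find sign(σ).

Orbit of 43 under x↦11x: [43, 85, 62, 3, 33, 72, 16]… (length divides ord_97(11)).
π_11 has 3 disjoint cycles with lengths [48, 48, 1] on {0,…,96}.
With 3 cycles on 97 points, sign = (−1)^{97−3} = +1.
Zolotarev: (11|97) = +1, matching the cycle-count sign.

+1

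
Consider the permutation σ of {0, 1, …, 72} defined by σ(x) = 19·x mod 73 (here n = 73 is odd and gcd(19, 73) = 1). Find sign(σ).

+1

Orbit of 38 under x↦19x: [38, 65, 67, 32, 24, 18, 50]… (length divides ord_73(19)).
π_19 has 3 disjoint cycles with lengths [36, 36, 1] on {0,…,72}.
n − c = 73 − 3 = 70; sign = (−1)^70 = +1.
(19|73)_J = +1 (Zolotarev's lemma cross-check).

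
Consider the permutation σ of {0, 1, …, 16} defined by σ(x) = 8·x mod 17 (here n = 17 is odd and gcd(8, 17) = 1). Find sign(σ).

+1

Start at x=2: 2 → 16 → 9 → 4 → 15 → 1 → 8 → … (one orbit).
3 cycles of lengths [8, 8, 1].
sign(π) = (−1)^{n − #cycles} = (−1)^{17−3} = (−1)^14 = +1.
Check: (8/17) = +1 by Zolotarev.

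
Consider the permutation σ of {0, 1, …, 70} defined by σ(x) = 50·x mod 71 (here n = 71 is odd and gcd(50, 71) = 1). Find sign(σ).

+1

Orbit of 24 under x↦50x: [24, 64, 5, 37, 4, 58, 60]… (length divides ord_71(50)).
3 cycles of lengths [35, 35, 1].
71 − 3 = 68 transpositions; sign(π) = (−1)^68 = +1.
Via Zolotarev, sign(π_{50}) = (50|71) = +1.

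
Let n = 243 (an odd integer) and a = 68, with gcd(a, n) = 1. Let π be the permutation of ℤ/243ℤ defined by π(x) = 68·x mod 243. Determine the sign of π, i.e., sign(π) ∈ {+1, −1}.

-1

Start at x=158: 158 → 52 → 134 → 121 → 209 → 118 → 5 → … (one orbit).
The orbit structure of x ↦ 68x mod 243: 6 orbits of sizes [162, 54, 18, 6, 2, 1].
With 6 cycles on 243 points, sign = (−1)^{243−6} = -1.
Check: (68/243) = -1 by Zolotarev.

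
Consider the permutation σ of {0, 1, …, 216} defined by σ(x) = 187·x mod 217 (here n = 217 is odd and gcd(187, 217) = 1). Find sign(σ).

Trace 156: π^k(156) = [156, 94, 1, 187, 32, 125] for k=0..5.
The orbit structure of x ↦ 187x mod 217: 62 orbits of sizes [6, 6, 6, 6, 6, 6, 6, 6, 6, 6, 6, 6, 6, 6, 6, 6, 6, 6, 6, 6, 6, 6, 6, 6, 6, 6, 6, 6, 6, 6, 6, 1, 1, 1, 1, 1, 1, 1, 1, 1, 1, 1, 1, 1, 1, 1, 1, 1, 1, 1, 1, 1, 1, 1, 1, 1, 1, 1, 1, 1, 1, 1].
n − c = 217 − 62 = 155; sign = (−1)^155 = -1.
The Jacobi symbol (187|217) = -1 (Zolotarev) agrees.

-1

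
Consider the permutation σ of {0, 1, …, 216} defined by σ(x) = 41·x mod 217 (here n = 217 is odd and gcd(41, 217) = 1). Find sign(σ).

-1

Trace 204: π^k(204) = [204, 118, 64, 20, 169, 202, 36] for k=0..6.
12 cycles of lengths [30, 30, 30, 30, 30, 30, 15, 15, 2, 2, 2, 1].
sign(π) = (−1)^{n − #cycles} = (−1)^{217−12} = (−1)^205 = -1.
Via Zolotarev, sign(π_{41}) = (41|217) = -1.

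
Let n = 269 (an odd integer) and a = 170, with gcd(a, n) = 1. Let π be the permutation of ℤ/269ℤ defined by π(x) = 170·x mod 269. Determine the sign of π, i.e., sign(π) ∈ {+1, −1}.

Start at x=212: 212 → 263 → 56 → 105 → 96 → 180 → 203 → … (one orbit).
The orbit structure of x ↦ 170x mod 269: 3 orbits of sizes [134, 134, 1].
269 − 3 = 266 transpositions; sign(π) = (−1)^266 = +1.
The Jacobi symbol (170|269) = +1 (Zolotarev) agrees.

+1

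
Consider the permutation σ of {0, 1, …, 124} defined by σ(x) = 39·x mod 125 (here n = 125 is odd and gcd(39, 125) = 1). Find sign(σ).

Orbit of 14 under x↦39x: [14, 46, 44, 91, 49, 36, 29]… (length divides ord_125(39)).
π_39 has 7 disjoint cycles with lengths [50, 50, 10, 10, 2, 2, 1] on {0,…,124}.
7 cycles on 125: each ℓ→(−1)^(ℓ−1), product (−1)^118 = +1.
Check: (39/125) = +1 by Zolotarev.

+1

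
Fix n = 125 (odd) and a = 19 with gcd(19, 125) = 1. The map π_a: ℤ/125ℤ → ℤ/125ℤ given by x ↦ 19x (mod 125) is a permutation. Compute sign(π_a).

+1

Trace 36: π^k(36) = [36, 59, 121, 49, 56, 64, 91] for k=0..6.
Cycle type of π: 50×2 + 10×2 + 2×2 + 1; total 7 cycles.
7 cycles on 125: each ℓ→(−1)^(ℓ−1), product (−1)^118 = +1.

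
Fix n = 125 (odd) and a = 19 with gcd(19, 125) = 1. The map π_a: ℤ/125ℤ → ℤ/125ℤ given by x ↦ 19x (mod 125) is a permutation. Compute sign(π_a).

Start at x=9: 9 → 46 → 124 → 106 → 14 → 16 → 54 → … (one orbit).
π_19 has 7 disjoint cycles with lengths [50, 50, 10, 10, 2, 2, 1] on {0,…,124}.
125 − 7 = 118 transpositions; sign(π) = (−1)^118 = +1.
The Jacobi symbol (19|125) = +1 (Zolotarev) agrees.

+1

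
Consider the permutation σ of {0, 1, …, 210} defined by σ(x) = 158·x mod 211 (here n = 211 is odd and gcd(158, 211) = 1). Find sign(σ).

-1

Trace 103: π^k(103) = [103, 27, 46, 94, 82, 85, 137] for k=0..6.
Cycle type of π: 210 + 1; total 2 cycles.
sign(π) = (−1)^{n − #cycles} = (−1)^{211−2} = (−1)^209 = -1.
Via Zolotarev, sign(π_{158}) = (158|211) = -1.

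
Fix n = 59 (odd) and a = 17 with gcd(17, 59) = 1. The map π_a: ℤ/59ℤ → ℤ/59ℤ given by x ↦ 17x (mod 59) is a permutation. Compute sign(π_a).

Start at x=12: 12 → 27 → 46 → 15 → 19 → 28 → 4 → … (one orbit).
Cycle lengths of π_17 on ℤ/59ℤ: [29, 29, 1]; 3 cycles in total.
sign(π) = (−1)^{n − #cycles} = (−1)^{59−3} = (−1)^56 = +1.
(17|59)_J = +1 (Zolotarev's lemma cross-check).

+1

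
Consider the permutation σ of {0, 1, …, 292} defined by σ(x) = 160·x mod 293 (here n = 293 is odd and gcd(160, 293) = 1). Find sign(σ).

+1

Orbit of 222 under x↦160x: [222, 67, 172, 271, 289, 239, 150]… (length divides ord_293(160)).
π_160 has 3 disjoint cycles with lengths [146, 146, 1] on {0,…,292}.
3 cycles on 293: each ℓ→(−1)^(ℓ−1), product (−1)^290 = +1.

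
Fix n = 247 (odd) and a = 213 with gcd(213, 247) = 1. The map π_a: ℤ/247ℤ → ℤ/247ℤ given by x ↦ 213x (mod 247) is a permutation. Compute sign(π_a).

-1

Orbit of 196 under x↦213x: [196, 5, 77, 99, 92, 83, 142]… (length divides ord_247(213)).
π_213 has 12 disjoint cycles with lengths [36, 36, 36, 36, 36, 36, 9, 9, 4, 4, 4, 1] on {0,…,246}.
n − c = 247 − 12 = 235; sign = (−1)^235 = -1.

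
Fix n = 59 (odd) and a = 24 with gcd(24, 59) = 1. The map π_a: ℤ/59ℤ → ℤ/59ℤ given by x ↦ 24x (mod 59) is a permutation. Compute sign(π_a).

-1

Start at x=47: 47 → 7 → 50 → 20 → 8 → 15 → 6 → … (one orbit).
π_24 has 2 disjoint cycles with lengths [58, 1] on {0,…,58}.
sign(π) = (−1)^{n − #cycles} = (−1)^{59−2} = (−1)^57 = -1.
The Jacobi symbol (24|59) = -1 (Zolotarev) agrees.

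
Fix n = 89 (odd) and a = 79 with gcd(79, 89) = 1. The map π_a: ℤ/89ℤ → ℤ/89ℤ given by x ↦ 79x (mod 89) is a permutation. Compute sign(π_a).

Start at x=20: 20 → 67 → 42 → 25 → 17 → 8 → 9 → … (one orbit).
Cycle type of π: 44×2 + 1; total 3 cycles.
Σ(ℓ_i−1) = 89−3 = 86; sign = (−1)^86 = +1.

+1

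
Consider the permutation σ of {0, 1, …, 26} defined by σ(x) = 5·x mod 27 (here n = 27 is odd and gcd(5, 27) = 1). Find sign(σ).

-1

Orbit of 25 under x↦5x: [25, 17, 4, 20, 19, 14, 16]… (length divides ord_27(5)).
Cycle type of π: 18 + 6 + 2 + 1; total 4 cycles.
4 cycles on 27: each ℓ→(−1)^(ℓ−1), product (−1)^23 = -1.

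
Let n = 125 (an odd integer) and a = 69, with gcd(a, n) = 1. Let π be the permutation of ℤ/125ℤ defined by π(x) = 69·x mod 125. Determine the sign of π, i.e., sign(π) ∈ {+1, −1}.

Orbit of 6 under x↦69x: [6, 39, 66, 54, 101, 94, 111]… (length divides ord_125(69)).
Cycle lengths of π_69 on ℤ/125ℤ: [50, 50, 10, 10, 2, 2, 1]; 7 cycles in total.
n − c = 125 − 7 = 118; sign = (−1)^118 = +1.
(69|125)_J = +1 (Zolotarev's lemma cross-check).

+1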